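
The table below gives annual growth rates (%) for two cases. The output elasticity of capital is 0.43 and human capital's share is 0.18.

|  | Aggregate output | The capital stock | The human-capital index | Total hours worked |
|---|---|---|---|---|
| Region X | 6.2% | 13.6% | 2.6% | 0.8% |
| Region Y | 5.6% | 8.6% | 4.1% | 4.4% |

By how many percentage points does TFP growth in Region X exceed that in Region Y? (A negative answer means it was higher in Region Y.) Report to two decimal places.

0.12 percentage points

Labor's share = 1 − 0.43 − 0.18 = 0.39.
Region X: TFP = 6.2 − 5.848 − 0.468 − 0.312 = -0.428%.
Region Y: TFP = 5.6 − 3.698 − 0.738 − 1.716 = -0.552%.
Difference = -0.428 − (-0.552) = 0.124 pp.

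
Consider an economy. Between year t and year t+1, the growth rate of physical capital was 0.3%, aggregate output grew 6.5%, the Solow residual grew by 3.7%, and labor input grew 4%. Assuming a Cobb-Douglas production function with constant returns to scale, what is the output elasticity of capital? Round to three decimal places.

α = 0.324

gY = gA + α·gK + (1−α)·gL, so gY − gA − gL = α(gK − gL).
6.5 − 3.7 − 4 = α × (0.3 − 4).
-1.2 = -3.7 α, so α = 0.32432.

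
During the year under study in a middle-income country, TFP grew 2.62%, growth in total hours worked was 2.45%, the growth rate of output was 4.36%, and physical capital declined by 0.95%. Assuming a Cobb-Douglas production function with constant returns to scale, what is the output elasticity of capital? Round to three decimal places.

gY = gA + α·gK + (1−α)·gL, so gY − gA − gL = α(gK − gL).
4.36 − 2.62 − 2.45 = α × (-0.95 − 2.45).
-0.71 = -3.4 α, so α = 0.20882.

The output elasticity of capital is 0.209.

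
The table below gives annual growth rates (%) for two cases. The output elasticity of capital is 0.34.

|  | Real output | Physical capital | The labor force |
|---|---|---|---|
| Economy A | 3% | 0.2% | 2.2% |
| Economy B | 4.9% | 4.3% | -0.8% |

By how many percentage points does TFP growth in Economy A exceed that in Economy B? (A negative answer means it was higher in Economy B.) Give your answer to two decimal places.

Labor's share = 1 − 0.34 = 0.66.
Economy A: TFP = 3 − 0.068 − 1.452 = 1.48%.
Economy B: TFP = 4.9 − 1.462 + 0.528 = 3.966%.
Difference = 1.48 − (3.966) = -2.486 pp.

-2.49 percentage points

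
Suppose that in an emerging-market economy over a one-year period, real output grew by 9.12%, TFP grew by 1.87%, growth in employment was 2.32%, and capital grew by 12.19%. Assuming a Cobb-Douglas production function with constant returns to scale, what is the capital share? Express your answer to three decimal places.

α = 0.499

gY = gA + α·gK + (1−α)·gL, so gY − gA − gL = α(gK − gL).
9.12 − 1.87 − 2.32 = α × (12.19 − 2.32).
4.93 = 9.87 α, so α = 0.49949.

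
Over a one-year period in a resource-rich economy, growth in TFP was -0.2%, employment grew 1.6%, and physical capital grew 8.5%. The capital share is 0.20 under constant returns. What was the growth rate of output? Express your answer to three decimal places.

Output growth was 2.780%.

Labor's share = 1 − 0.2 = 0.8.
Physical capital: 0.2 × 8.5 = 1.7 pp.
Employment: 0.8 × 1.6 = 1.28 pp.
Output growth = -0.2 + 2.98 = 2.78%.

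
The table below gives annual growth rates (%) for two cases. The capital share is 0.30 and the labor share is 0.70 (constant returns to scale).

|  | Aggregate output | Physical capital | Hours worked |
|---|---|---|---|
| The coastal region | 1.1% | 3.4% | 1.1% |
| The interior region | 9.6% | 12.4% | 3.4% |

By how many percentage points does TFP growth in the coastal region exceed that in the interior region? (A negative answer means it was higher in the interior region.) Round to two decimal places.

-4.19 percentage points

Labor's share = 1 − 0.3 = 0.7.
The coastal region: TFP = 1.1 − 1.02 − 0.77 = -0.69%.
The interior region: TFP = 9.6 − 3.72 − 2.38 = 3.5%.
Difference = -0.69 − (3.5) = -4.19 pp.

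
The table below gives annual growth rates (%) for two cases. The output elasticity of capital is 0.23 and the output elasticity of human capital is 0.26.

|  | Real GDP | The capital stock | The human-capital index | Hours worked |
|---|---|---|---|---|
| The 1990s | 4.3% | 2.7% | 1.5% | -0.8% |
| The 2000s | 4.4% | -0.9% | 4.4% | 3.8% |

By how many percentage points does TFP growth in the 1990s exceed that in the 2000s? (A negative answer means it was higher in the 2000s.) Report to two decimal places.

2.17 percentage points

Labor's share = 1 − 0.23 − 0.26 = 0.51.
The 1990s: TFP = 4.3 − 0.621 − 0.39 + 0.408 = 3.697%.
The 2000s: TFP = 4.4 + 0.207 − 1.144 − 1.938 = 1.525%.
Difference = 3.697 − (1.525) = 2.172 pp.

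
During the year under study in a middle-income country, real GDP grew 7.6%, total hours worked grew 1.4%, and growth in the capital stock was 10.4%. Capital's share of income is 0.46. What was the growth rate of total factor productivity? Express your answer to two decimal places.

Total factor productivity growth was 2.06%.

Labor's share = 1 − 0.46 = 0.54.
The capital stock: 0.46 × 10.4 = 4.784 pp.
Total hours worked: 0.54 × 1.4 = 0.756 pp.
TFP growth = 7.6 − 5.54 = 2.06%.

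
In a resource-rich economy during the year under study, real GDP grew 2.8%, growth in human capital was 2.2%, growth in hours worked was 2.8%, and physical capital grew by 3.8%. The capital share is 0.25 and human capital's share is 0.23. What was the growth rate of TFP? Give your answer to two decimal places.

Labor's share = 1 − 0.25 − 0.23 = 0.52.
Physical capital: 0.25 × 3.8 = 0.95 pp.
Human capital: 0.23 × 2.2 = 0.506 pp.
Hours worked: 0.52 × 2.8 = 1.456 pp.
TFP growth = 2.8 − 2.912 = -0.112%.

-0.11%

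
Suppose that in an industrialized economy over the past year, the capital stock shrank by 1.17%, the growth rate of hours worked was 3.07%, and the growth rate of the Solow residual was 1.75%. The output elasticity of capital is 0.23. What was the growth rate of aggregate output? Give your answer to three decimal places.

Aggregate output growth was 3.845%.

Labor's share = 1 − 0.23 = 0.77.
The capital stock: 0.23 × (-1.17) = -0.2691 pp.
Hours worked: 0.77 × 3.07 = 2.3639 pp.
Output growth = 1.75 + 2.0948 = 3.8448%.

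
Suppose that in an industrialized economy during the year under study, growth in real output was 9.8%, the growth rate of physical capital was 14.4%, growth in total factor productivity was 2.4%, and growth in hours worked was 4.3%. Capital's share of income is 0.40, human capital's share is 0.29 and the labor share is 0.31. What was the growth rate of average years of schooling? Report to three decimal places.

1.059%

Labor's share = 1 − 0.4 − 0.29 = 0.31.
gY = gA + 0.4×14.4 + 0.31×4.3 + 0.29×g.
0.29×g = 9.8 − 2.4 − 7.093 = 0.307.
g = 0.307 / 0.29 = 1.05862%.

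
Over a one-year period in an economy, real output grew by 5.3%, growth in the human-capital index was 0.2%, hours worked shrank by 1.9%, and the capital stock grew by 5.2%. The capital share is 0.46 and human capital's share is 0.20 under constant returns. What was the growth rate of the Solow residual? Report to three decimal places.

3.514%

Labor's share = 1 − 0.46 − 0.2 = 0.34.
The capital stock: 0.46 × 5.2 = 2.392 pp.
The human-capital index: 0.2 × 0.2 = 0.04 pp.
Hours worked: 0.34 × (-1.9) = -0.646 pp.
TFP growth = 5.3 − 1.786 = 3.514%.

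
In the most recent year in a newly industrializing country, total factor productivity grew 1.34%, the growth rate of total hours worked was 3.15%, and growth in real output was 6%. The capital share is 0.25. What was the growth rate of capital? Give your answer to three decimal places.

9.190%

Labor's share = 1 − 0.25 = 0.75.
gY = gA + 0.75×3.15 + 0.25×g.
0.25×g = 6 − 1.34 − 2.3625 = 2.2975.
g = 2.2975 / 0.25 = 9.19%.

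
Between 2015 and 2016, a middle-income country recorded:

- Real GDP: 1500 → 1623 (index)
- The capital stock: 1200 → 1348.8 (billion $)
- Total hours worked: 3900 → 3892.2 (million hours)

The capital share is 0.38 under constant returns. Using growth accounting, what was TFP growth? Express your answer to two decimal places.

TFP grew 3.61%.

Real GDP growth = (1623 − 1500) / 1500 = 8.2%.
The capital stock growth = (1348.8 − 1200) / 1200 = 12.4%.
Total hours worked growth = (3892.2 − 3900) / 3900 = -0.2%.
Labor's share = 1 − 0.38 = 0.62.
The capital stock: 0.38 × 12.4 = 4.712 pp.
Total hours worked: 0.62 × (-0.2) = -0.124 pp.
TFP growth = 8.2 − 4.588 = 3.612%.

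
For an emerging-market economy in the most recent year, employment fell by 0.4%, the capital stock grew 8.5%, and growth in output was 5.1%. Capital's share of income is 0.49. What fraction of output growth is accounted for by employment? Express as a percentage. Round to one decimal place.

-4.0%

Labor's share = 1 − 0.49 = 0.51.
Employment contributed 0.51 × (-0.4) = -0.204 pp.
Share of growth = -0.204 / 5.1 × 100 = -4%.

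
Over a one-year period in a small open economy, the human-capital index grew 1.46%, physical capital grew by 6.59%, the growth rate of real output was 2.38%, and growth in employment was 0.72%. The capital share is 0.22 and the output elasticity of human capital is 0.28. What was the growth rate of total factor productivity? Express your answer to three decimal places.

0.161%

Labor's share = 1 − 0.22 − 0.28 = 0.5.
Physical capital: 0.22 × 6.59 = 1.4498 pp.
The human-capital index: 0.28 × 1.46 = 0.4088 pp.
Employment: 0.5 × 0.72 = 0.36 pp.
TFP growth = 2.38 − 2.2186 = 0.1614%.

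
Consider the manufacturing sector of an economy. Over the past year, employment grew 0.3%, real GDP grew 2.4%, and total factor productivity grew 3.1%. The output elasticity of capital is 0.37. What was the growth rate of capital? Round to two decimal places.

Labor's share = 1 − 0.37 = 0.63.
gY = gA + 0.63×0.3 + 0.37×g.
0.37×g = 2.4 − 3.1 − 0.189 = -0.889.
g = -0.889 / 0.37 = -2.4027%.

-2.40%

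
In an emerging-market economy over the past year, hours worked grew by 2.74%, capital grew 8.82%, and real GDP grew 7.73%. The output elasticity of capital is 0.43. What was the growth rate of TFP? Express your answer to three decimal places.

2.376%

Labor's share = 1 − 0.43 = 0.57.
Capital: 0.43 × 8.82 = 3.7926 pp.
Hours worked: 0.57 × 2.74 = 1.5618 pp.
TFP growth = 7.73 − 5.3544 = 2.3756%.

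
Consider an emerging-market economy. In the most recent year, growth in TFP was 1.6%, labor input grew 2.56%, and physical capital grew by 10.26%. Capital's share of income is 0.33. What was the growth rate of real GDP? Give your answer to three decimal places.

6.701%

Labor's share = 1 − 0.33 = 0.67.
Physical capital: 0.33 × 10.26 = 3.3858 pp.
Labor input: 0.67 × 2.56 = 1.7152 pp.
Output growth = 1.6 + 5.101 = 6.701%.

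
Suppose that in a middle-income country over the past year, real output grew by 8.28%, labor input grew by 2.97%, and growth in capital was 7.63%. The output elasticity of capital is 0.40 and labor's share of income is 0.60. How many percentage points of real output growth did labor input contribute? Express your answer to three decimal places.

1.782 pp

Labor's share = 1 − 0.4 = 0.6.
Contribution = share × growth = 0.6 × 2.97 = 1.782 pp.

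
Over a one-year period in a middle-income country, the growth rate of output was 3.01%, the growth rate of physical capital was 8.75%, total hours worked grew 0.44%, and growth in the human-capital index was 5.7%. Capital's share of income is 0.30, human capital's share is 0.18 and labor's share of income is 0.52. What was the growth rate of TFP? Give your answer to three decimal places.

-0.870%

Labor's share = 1 − 0.3 − 0.18 = 0.52.
Physical capital: 0.3 × 8.75 = 2.625 pp.
The human-capital index: 0.18 × 5.7 = 1.026 pp.
Total hours worked: 0.52 × 0.44 = 0.2288 pp.
TFP growth = 3.01 − 3.8798 = -0.8698%.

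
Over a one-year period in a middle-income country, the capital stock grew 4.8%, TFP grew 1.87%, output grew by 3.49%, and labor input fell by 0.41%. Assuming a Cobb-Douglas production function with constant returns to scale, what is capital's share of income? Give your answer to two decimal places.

gY = gA + α·gK + (1−α)·gL, so gY − gA − gL = α(gK − gL).
3.49 − 1.87 + 0.41 = α × (4.8 − (-0.41)).
2.03 = 5.21 α, so α = 0.3896.

0.39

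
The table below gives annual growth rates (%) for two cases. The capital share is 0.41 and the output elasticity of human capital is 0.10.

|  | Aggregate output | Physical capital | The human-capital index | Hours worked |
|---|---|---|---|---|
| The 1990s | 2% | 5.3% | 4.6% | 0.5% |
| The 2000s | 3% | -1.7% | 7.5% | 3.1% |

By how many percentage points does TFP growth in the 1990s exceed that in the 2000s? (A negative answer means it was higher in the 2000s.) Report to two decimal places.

-2.31 percentage points

Labor's share = 1 − 0.41 − 0.1 = 0.49.
The 1990s: TFP = 2 − 2.173 − 0.46 − 0.245 = -0.878%.
The 2000s: TFP = 3 + 0.697 − 0.75 − 1.519 = 1.428%.
Difference = -0.878 − (1.428) = -2.306 pp.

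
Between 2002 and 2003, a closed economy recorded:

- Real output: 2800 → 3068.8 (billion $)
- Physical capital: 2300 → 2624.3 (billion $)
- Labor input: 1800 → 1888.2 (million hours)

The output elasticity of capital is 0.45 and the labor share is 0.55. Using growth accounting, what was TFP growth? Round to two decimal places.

Real output growth = (3068.8 − 2800) / 2800 = 9.6%.
Physical capital growth = (2624.3 − 2300) / 2300 = 14.1%.
Labor input growth = (1888.2 − 1800) / 1800 = 4.9%.
Labor's share = 1 − 0.45 = 0.55.
Physical capital: 0.45 × 14.1 = 6.345 pp.
Labor input: 0.55 × 4.9 = 2.695 pp.
TFP growth = 9.6 − 9.04 = 0.56%.

TFP growth was 0.56%.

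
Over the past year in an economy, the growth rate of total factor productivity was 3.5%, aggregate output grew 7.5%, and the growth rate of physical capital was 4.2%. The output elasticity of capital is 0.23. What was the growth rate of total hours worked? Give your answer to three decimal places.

Total hours worked grew 3.940%.

Labor's share = 1 − 0.23 = 0.77.
gY = gA + 0.23×4.2 + 0.77×g.
0.77×g = 7.5 − 3.5 − 0.966 = 3.034.
g = 3.034 / 0.77 = 3.94026%.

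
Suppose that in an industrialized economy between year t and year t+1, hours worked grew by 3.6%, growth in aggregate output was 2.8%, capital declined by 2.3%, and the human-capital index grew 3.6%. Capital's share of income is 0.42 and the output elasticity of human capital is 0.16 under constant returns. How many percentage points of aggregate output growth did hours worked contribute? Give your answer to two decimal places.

1.51

Labor's share = 1 − 0.42 − 0.16 = 0.42.
Contribution = share × growth = 0.42 × 3.6 = 1.512 pp.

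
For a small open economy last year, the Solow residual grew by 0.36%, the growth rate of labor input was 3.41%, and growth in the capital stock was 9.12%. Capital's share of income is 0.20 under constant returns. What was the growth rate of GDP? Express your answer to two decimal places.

Labor's share = 1 − 0.2 = 0.8.
The capital stock: 0.2 × 9.12 = 1.824 pp.
Labor input: 0.8 × 3.41 = 2.728 pp.
Output growth = 0.36 + 4.552 = 4.912%.

GDP growth was 4.91%.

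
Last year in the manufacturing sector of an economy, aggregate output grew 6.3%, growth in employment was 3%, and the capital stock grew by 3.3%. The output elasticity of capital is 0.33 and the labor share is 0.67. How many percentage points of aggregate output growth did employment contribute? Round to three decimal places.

2.010 pp

Labor's share = 1 − 0.33 = 0.67.
Contribution = share × growth = 0.67 × 3 = 2.01 pp.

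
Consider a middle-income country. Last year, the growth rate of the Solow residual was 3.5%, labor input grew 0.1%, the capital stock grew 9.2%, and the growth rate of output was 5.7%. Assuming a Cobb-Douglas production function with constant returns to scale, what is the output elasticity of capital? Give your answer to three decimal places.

gY = gA + α·gK + (1−α)·gL, so gY − gA − gL = α(gK − gL).
5.7 − 3.5 − 0.1 = α × (9.2 − 0.1).
2.1 = 9.1 α, so α = 0.23077.

The output elasticity of capital is 0.231.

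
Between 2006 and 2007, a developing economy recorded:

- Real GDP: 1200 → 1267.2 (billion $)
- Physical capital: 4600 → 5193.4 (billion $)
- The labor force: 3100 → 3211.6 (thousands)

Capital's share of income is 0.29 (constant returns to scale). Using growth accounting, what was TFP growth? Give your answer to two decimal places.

-0.70%

Real GDP growth = (1267.2 − 1200) / 1200 = 5.6%.
Physical capital growth = (5193.4 − 4600) / 4600 = 12.9%.
The labor force growth = (3211.6 − 3100) / 3100 = 3.6%.
Labor's share = 1 − 0.29 = 0.71.
Physical capital: 0.29 × 12.9 = 3.741 pp.
The labor force: 0.71 × 3.6 = 2.556 pp.
TFP growth = 5.6 − 6.297 = -0.697%.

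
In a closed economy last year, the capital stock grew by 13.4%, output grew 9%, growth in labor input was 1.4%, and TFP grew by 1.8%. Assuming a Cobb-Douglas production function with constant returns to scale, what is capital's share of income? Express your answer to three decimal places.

0.483

gY = gA + α·gK + (1−α)·gL, so gY − gA − gL = α(gK − gL).
9 − 1.8 − 1.4 = α × (13.4 − 1.4).
5.8 = 12 α, so α = 0.48333.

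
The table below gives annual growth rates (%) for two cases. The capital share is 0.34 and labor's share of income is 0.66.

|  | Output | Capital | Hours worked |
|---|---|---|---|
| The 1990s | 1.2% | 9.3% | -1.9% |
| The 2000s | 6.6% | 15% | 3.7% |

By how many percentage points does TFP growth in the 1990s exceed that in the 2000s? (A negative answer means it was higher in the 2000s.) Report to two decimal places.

0.23 percentage points

Labor's share = 1 − 0.34 = 0.66.
The 1990s: TFP = 1.2 − 3.162 + 1.254 = -0.708%.
The 2000s: TFP = 6.6 − 5.1 − 2.442 = -0.942%.
Difference = -0.708 − (-0.942) = 0.234 pp.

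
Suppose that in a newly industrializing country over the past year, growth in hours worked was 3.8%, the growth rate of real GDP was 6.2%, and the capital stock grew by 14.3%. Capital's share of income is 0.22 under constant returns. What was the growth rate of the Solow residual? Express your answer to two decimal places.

Labor's share = 1 − 0.22 = 0.78.
The capital stock: 0.22 × 14.3 = 3.146 pp.
Hours worked: 0.78 × 3.8 = 2.964 pp.
TFP growth = 6.2 − 6.11 = 0.09%.

0.09%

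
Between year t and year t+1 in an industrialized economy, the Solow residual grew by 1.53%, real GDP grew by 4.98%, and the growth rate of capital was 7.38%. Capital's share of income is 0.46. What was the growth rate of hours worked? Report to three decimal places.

0.102%

Labor's share = 1 − 0.46 = 0.54.
gY = gA + 0.46×7.38 + 0.54×g.
0.54×g = 4.98 − 1.53 − 3.3948 = 0.0552.
g = 0.0552 / 0.54 = 0.10222%.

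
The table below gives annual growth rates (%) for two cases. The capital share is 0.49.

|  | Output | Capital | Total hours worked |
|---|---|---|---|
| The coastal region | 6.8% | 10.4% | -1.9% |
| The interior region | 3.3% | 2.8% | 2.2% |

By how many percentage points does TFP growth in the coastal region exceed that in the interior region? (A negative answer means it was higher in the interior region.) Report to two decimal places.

Labor's share = 1 − 0.49 = 0.51.
The coastal region: TFP = 6.8 − 5.096 + 0.969 = 2.673%.
The interior region: TFP = 3.3 − 1.372 − 1.122 = 0.806%.
Difference = 2.673 − (0.806) = 1.867 pp.

1.87 percentage points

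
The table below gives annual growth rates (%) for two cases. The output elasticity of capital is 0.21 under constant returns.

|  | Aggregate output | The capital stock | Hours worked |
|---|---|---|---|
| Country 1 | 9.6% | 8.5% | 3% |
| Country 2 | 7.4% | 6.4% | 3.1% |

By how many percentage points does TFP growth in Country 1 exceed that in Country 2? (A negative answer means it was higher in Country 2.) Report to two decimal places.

Labor's share = 1 − 0.21 = 0.79.
Country 1: TFP = 9.6 − 1.785 − 2.37 = 5.445%.
Country 2: TFP = 7.4 − 1.344 − 2.449 = 3.607%.
Difference = 5.445 − (3.607) = 1.838 pp.

1.84 percentage points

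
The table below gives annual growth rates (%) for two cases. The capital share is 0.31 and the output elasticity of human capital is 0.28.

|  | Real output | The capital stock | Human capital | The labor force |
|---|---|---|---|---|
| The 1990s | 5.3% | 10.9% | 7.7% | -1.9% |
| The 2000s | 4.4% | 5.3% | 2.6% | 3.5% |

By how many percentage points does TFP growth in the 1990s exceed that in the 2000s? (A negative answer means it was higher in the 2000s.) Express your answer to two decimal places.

-0.05 percentage points

Labor's share = 1 − 0.31 − 0.28 = 0.41.
The 1990s: TFP = 5.3 − 3.379 − 2.156 + 0.779 = 0.544%.
The 2000s: TFP = 4.4 − 1.643 − 0.728 − 1.435 = 0.594%.
Difference = 0.544 − (0.594) = -0.05 pp.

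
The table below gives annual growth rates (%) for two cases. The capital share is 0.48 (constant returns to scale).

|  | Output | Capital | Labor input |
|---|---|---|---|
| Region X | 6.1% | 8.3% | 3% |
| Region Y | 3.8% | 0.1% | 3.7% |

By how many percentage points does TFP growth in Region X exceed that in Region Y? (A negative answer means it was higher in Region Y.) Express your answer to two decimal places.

Labor's share = 1 − 0.48 = 0.52.
Region X: TFP = 6.1 − 3.984 − 1.56 = 0.556%.
Region Y: TFP = 3.8 − 0.048 − 1.924 = 1.828%.
Difference = 0.556 − (1.828) = -1.272 pp.

-1.27 percentage points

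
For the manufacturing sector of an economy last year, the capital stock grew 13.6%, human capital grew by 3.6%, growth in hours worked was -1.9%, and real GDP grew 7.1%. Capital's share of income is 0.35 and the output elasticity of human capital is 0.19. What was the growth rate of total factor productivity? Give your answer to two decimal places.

Total factor productivity growth was 2.53%.

Labor's share = 1 − 0.35 − 0.19 = 0.46.
The capital stock: 0.35 × 13.6 = 4.76 pp.
Human capital: 0.19 × 3.6 = 0.684 pp.
Hours worked: 0.46 × (-1.9) = -0.874 pp.
TFP growth = 7.1 − 4.57 = 2.53%.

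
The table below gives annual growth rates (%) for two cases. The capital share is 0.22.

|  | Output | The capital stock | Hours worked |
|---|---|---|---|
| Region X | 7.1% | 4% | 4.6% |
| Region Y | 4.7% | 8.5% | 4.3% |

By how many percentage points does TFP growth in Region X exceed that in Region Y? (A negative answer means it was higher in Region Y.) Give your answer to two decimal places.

Labor's share = 1 − 0.22 = 0.78.
Region X: TFP = 7.1 − 0.88 − 3.588 = 2.632%.
Region Y: TFP = 4.7 − 1.87 − 3.354 = -0.524%.
Difference = 2.632 − (-0.524) = 3.156 pp.

3.16 percentage points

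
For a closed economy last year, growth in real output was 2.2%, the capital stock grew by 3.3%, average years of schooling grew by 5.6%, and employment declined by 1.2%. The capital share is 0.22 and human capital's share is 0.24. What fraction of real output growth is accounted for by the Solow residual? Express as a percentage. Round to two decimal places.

35.36%

Labor's share = 1 − 0.22 − 0.24 = 0.54.
The capital stock: 0.22 × 3.3 = 0.726 pp.
Average years of schooling: 0.24 × 5.6 = 1.344 pp.
Employment: 0.54 × (-1.2) = -0.648 pp.
TFP growth = 2.2 − 1.422 = 0.778%.
TFP share of growth = 0.778 / 2.2 × 100 = 35.3636%.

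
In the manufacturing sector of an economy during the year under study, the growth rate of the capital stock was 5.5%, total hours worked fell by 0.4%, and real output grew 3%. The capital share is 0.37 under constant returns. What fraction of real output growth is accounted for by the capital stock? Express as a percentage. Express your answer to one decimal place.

The capital stock contributed 0.37 × 5.5 = 2.035 pp.
Share of growth = 2.035 / 3 × 100 = 67.833%.

67.8%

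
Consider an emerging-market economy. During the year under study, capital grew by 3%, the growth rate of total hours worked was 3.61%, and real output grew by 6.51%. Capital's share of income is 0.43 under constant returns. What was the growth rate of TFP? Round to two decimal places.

Labor's share = 1 − 0.43 = 0.57.
Capital: 0.43 × 3 = 1.29 pp.
Total hours worked: 0.57 × 3.61 = 2.0577 pp.
TFP growth = 6.51 − 3.3477 = 3.1623%.

TFP grew 3.16%.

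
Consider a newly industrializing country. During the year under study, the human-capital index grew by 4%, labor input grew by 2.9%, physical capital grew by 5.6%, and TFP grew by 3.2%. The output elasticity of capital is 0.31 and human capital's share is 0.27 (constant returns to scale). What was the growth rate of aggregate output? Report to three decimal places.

7.234%

Labor's share = 1 − 0.31 − 0.27 = 0.42.
Physical capital: 0.31 × 5.6 = 1.736 pp.
The human-capital index: 0.27 × 4 = 1.08 pp.
Labor input: 0.42 × 2.9 = 1.218 pp.
Output growth = 3.2 + 4.034 = 7.234%.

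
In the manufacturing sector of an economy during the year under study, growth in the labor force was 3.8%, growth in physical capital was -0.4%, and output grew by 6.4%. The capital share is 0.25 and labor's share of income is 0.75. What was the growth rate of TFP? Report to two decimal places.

Labor's share = 1 − 0.25 = 0.75.
Physical capital: 0.25 × (-0.4) = -0.1 pp.
The labor force: 0.75 × 3.8 = 2.85 pp.
TFP growth = 6.4 − 2.75 = 3.65%.

TFP growth was 3.65%.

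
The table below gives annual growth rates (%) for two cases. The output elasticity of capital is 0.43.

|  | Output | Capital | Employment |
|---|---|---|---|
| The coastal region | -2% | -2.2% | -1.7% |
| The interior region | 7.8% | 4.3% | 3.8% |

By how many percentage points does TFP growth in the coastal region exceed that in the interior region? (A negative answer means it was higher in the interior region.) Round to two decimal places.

Labor's share = 1 − 0.43 = 0.57.
The coastal region: TFP = -2 + 0.946 + 0.969 = -0.085%.
The interior region: TFP = 7.8 − 1.849 − 2.166 = 3.785%.
Difference = -0.085 − (3.785) = -3.87 pp.

-3.87 percentage points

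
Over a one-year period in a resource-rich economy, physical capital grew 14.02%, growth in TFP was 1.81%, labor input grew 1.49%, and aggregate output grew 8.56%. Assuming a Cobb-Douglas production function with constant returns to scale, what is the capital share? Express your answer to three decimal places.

gY = gA + α·gK + (1−α)·gL, so gY − gA − gL = α(gK − gL).
8.56 − 1.81 − 1.49 = α × (14.02 − 1.49).
5.26 = 12.53 α, so α = 0.41979.

α = 0.420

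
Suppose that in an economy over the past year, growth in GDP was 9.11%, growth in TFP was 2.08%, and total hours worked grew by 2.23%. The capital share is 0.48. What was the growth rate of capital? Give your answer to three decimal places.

Labor's share = 1 − 0.48 = 0.52.
gY = gA + 0.52×2.23 + 0.48×g.
0.48×g = 9.11 − 2.08 − 1.1596 = 5.8704.
g = 5.8704 / 0.48 = 12.23%.

Capital grew 12.230%.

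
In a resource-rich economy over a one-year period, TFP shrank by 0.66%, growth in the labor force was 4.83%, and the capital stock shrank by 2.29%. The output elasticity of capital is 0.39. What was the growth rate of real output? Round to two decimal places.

Labor's share = 1 − 0.39 = 0.61.
The capital stock: 0.39 × (-2.29) = -0.8931 pp.
The labor force: 0.61 × 4.83 = 2.9463 pp.
Output growth = -0.66 + 2.0532 = 1.3932%.

Real output grew 1.39%.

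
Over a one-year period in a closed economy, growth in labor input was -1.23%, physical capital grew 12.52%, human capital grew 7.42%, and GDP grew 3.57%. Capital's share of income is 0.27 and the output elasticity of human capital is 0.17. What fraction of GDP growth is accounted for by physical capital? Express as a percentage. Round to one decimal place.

94.7%

Physical capital contributed 0.27 × 12.52 = 3.3804 pp.
Share of growth = 3.3804 / 3.57 × 100 = 94.689%.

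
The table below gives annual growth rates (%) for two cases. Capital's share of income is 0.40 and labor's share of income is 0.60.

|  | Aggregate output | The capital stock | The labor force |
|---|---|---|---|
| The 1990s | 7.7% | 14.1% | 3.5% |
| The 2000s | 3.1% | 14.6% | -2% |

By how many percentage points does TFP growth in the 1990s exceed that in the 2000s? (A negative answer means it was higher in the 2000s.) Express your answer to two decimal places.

Labor's share = 1 − 0.4 = 0.6.
The 1990s: TFP = 7.7 − 5.64 − 2.1 = -0.04%.
The 2000s: TFP = 3.1 − 5.84 + 1.2 = -1.54%.
Difference = -0.04 − (-1.54) = 1.5 pp.

1.50 percentage points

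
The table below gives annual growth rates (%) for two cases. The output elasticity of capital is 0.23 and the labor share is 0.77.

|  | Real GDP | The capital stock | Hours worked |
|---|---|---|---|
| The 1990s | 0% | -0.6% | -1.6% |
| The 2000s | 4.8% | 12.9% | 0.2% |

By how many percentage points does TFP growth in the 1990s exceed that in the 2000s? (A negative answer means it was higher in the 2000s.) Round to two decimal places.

Labor's share = 1 − 0.23 = 0.77.
The 1990s: TFP = 0 + 0.138 + 1.232 = 1.37%.
The 2000s: TFP = 4.8 − 2.967 − 0.154 = 1.679%.
Difference = 1.37 − (1.679) = -0.309 pp.

-0.31 percentage points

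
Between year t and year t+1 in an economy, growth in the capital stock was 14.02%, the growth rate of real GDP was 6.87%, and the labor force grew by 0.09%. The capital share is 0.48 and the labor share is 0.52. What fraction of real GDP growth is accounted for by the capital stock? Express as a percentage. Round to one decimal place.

The capital stock contributed 0.48 × 14.02 = 6.7296 pp.
Share of growth = 6.7296 / 6.87 × 100 = 97.956%.

The capital stock accounted for 98.0% of growth.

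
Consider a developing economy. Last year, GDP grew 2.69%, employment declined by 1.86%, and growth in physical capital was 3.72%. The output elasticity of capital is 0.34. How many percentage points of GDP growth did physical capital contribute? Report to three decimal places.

Contribution = share × growth = 0.34 × 3.72 = 1.2648 pp.

1.265 pp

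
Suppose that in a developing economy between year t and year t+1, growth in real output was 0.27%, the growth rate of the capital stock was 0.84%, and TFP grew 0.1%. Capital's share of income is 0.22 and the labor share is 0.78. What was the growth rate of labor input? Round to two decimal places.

-0.02%

Labor's share = 1 − 0.22 = 0.78.
gY = gA + 0.22×0.84 + 0.78×g.
0.78×g = 0.27 − 0.1 − 0.1848 = -0.0148.
g = -0.0148 / 0.78 = -0.019%.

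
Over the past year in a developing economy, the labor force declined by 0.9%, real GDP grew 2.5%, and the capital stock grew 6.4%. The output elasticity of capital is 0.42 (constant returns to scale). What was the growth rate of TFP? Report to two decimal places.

TFP grew 0.33%.

Labor's share = 1 − 0.42 = 0.58.
The capital stock: 0.42 × 6.4 = 2.688 pp.
The labor force: 0.58 × (-0.9) = -0.522 pp.
TFP growth = 2.5 − 2.166 = 0.334%.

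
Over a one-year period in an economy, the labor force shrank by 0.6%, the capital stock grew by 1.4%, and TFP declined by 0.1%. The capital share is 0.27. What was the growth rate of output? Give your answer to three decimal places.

-0.160%

Labor's share = 1 − 0.27 = 0.73.
The capital stock: 0.27 × 1.4 = 0.378 pp.
The labor force: 0.73 × (-0.6) = -0.438 pp.
Output growth = -0.1 + (-0.06) = -0.16%.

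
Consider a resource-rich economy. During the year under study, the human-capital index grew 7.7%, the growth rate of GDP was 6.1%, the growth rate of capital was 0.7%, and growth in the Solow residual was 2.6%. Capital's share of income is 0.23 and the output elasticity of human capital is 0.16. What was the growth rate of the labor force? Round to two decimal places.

Labor's share = 1 − 0.23 − 0.16 = 0.61.
gY = gA + 0.23×0.7 + 0.16×7.7 + 0.61×g.
0.61×g = 6.1 − 2.6 − 1.393 = 2.107.
g = 2.107 / 0.61 = 3.4541%.

The labor force growth was 3.45%.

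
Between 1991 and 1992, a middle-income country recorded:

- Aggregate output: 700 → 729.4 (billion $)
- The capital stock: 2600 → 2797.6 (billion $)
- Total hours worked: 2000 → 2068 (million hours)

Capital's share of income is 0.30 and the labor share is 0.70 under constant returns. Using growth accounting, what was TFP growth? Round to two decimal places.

Aggregate output growth = (729.4 − 700) / 700 = 4.2%.
The capital stock growth = (2797.6 − 2600) / 2600 = 7.6%.
Total hours worked growth = (2068 − 2000) / 2000 = 3.4%.
Labor's share = 1 − 0.3 = 0.7.
The capital stock: 0.3 × 7.6 = 2.28 pp.
Total hours worked: 0.7 × 3.4 = 2.38 pp.
TFP growth = 4.2 − 4.66 = -0.46%.

-0.46%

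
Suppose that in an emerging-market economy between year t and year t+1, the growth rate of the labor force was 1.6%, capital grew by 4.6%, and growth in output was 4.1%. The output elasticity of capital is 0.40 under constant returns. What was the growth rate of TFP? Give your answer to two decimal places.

1.30%

Labor's share = 1 − 0.4 = 0.6.
Capital: 0.4 × 4.6 = 1.84 pp.
The labor force: 0.6 × 1.6 = 0.96 pp.
TFP growth = 4.1 − 2.8 = 1.3%.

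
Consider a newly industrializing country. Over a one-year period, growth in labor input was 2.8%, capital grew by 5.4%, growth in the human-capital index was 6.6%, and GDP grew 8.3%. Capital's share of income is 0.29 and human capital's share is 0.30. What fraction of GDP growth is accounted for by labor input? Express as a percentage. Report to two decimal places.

13.83%

Labor's share = 1 − 0.29 − 0.3 = 0.41.
Labor input contributed 0.41 × 2.8 = 1.148 pp.
Share of growth = 1.148 / 8.3 × 100 = 13.8313%.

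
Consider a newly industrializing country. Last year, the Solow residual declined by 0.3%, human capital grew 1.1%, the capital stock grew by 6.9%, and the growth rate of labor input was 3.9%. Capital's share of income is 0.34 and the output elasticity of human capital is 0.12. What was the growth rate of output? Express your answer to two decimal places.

Output grew 4.28%.

Labor's share = 1 − 0.34 − 0.12 = 0.54.
The capital stock: 0.34 × 6.9 = 2.346 pp.
Human capital: 0.12 × 1.1 = 0.132 pp.
Labor input: 0.54 × 3.9 = 2.106 pp.
Output growth = -0.3 + 4.584 = 4.284%.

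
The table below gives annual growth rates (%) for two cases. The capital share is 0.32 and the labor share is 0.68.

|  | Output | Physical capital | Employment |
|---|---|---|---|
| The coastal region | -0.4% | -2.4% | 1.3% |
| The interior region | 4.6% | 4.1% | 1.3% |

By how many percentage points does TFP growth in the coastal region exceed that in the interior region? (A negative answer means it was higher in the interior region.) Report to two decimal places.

-2.92 percentage points

Labor's share = 1 − 0.32 = 0.68.
The coastal region: TFP = -0.4 + 0.768 − 0.884 = -0.516%.
The interior region: TFP = 4.6 − 1.312 − 0.884 = 2.404%.
Difference = -0.516 − (2.404) = -2.92 pp.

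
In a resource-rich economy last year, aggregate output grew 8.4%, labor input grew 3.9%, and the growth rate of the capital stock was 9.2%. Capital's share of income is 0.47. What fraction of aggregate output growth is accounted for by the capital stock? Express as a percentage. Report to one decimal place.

The capital stock accounted for 51.5% of growth.

The capital stock contributed 0.47 × 9.2 = 4.324 pp.
Share of growth = 4.324 / 8.4 × 100 = 51.476%.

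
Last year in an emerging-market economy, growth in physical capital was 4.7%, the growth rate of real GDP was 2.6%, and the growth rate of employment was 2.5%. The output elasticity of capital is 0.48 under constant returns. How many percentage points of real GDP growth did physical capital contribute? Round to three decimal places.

Contribution = share × growth = 0.48 × 4.7 = 2.256 pp.

2.256 pp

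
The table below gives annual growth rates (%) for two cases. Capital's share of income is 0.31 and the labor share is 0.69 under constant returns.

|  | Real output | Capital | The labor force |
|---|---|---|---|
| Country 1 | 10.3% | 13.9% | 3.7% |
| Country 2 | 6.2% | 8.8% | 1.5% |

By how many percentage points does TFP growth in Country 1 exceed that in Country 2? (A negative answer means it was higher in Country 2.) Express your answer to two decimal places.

Labor's share = 1 − 0.31 = 0.69.
Country 1: TFP = 10.3 − 4.309 − 2.553 = 3.438%.
Country 2: TFP = 6.2 − 2.728 − 1.035 = 2.437%.
Difference = 3.438 − (2.437) = 1.001 pp.

1.00 percentage points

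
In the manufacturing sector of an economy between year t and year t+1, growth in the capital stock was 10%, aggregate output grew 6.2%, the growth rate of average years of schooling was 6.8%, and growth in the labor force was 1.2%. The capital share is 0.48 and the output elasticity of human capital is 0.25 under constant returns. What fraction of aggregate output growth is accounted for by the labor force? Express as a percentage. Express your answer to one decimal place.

The labor force accounted for 5.2% of growth.

Labor's share = 1 − 0.48 − 0.25 = 0.27.
The labor force contributed 0.27 × 1.2 = 0.324 pp.
Share of growth = 0.324 / 6.2 × 100 = 5.226%.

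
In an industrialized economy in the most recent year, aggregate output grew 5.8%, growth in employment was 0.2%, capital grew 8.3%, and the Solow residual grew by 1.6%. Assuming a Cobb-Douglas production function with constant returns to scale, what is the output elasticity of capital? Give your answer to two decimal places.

α = 0.49

gY = gA + α·gK + (1−α)·gL, so gY − gA − gL = α(gK − gL).
5.8 − 1.6 − 0.2 = α × (8.3 − 0.2).
4 = 8.1 α, so α = 0.4938.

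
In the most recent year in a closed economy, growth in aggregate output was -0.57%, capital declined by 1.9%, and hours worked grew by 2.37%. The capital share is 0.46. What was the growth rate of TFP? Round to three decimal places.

-0.976%

Labor's share = 1 − 0.46 = 0.54.
Capital: 0.46 × (-1.9) = -0.874 pp.
Hours worked: 0.54 × 2.37 = 1.2798 pp.
TFP growth = -0.57 − 0.4058 = -0.9758%.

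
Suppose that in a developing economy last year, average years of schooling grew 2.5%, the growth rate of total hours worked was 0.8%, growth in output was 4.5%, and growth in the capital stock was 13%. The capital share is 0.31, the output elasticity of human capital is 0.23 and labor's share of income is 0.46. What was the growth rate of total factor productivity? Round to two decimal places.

Labor's share = 1 − 0.31 − 0.23 = 0.46.
The capital stock: 0.31 × 13 = 4.03 pp.
Average years of schooling: 0.23 × 2.5 = 0.575 pp.
Total hours worked: 0.46 × 0.8 = 0.368 pp.
TFP growth = 4.5 − 4.973 = -0.473%.

-0.47%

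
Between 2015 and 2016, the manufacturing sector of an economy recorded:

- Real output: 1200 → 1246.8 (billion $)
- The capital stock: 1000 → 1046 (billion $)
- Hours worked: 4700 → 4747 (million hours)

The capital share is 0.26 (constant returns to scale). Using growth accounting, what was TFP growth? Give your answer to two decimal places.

1.96%

Real output growth = (1246.8 − 1200) / 1200 = 3.9%.
The capital stock growth = (1046 − 1000) / 1000 = 4.6%.
Hours worked growth = (4747 − 4700) / 4700 = 1%.
Labor's share = 1 − 0.26 = 0.74.
The capital stock: 0.26 × 4.6 = 1.196 pp.
Hours worked: 0.74 × 1 = 0.74 pp.
TFP growth = 3.9 − 1.936 = 1.964%.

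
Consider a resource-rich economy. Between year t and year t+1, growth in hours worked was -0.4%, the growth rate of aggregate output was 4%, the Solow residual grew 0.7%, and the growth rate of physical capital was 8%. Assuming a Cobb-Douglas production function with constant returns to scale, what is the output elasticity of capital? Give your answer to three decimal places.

α = 0.440

gY = gA + α·gK + (1−α)·gL, so gY − gA − gL = α(gK − gL).
4 − 0.7 + 0.4 = α × (8 − (-0.4)).
3.7 = 8.4 α, so α = 0.44048.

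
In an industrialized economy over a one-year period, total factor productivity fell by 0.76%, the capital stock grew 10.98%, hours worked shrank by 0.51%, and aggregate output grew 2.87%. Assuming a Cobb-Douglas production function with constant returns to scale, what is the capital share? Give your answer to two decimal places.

α = 0.36

gY = gA + α·gK + (1−α)·gL, so gY − gA − gL = α(gK − gL).
2.87 + 0.76 + 0.51 = α × (10.98 − (-0.51)).
4.14 = 11.49 α, so α = 0.3603.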